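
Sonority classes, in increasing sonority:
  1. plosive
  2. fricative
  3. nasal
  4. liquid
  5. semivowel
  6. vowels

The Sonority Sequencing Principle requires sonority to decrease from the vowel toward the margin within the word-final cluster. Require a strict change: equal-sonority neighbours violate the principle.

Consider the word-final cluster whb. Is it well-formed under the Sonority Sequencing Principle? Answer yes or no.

/w/ is a semivowel (sonority 5).
/h/ is a fricative (sonority 2).
/b/ is a plosive (sonority 1).
The profile 5-2-1 strictly falls, so the word-final cluster satisfies the SSP.

yes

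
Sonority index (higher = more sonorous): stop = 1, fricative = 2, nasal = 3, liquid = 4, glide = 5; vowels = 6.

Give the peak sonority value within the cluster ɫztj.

/ɫ/ is a liquid (sonority 4).
/z/ is a fricative (sonority 2).
/t/ is a stop (sonority 1).
/j/ is a glide (sonority 5).
The maximum is 5.

5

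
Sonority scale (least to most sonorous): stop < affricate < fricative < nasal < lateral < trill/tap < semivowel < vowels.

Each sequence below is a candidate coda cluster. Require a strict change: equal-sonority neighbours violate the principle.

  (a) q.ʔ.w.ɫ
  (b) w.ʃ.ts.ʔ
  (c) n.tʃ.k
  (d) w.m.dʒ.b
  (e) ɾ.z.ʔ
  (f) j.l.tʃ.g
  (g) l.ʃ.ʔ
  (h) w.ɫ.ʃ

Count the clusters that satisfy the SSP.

7

(a) sonority 1-1-7-5: ill-formed.
(b) sonority 7-3-2-1: well-formed.
(c) sonority 4-2-1: well-formed.
(d) sonority 7-4-2-1: well-formed.
(e) sonority 6-3-1: well-formed.
(f) sonority 7-5-2-1: well-formed.
(g) sonority 5-3-1: well-formed.
(h) sonority 7-5-3: well-formed.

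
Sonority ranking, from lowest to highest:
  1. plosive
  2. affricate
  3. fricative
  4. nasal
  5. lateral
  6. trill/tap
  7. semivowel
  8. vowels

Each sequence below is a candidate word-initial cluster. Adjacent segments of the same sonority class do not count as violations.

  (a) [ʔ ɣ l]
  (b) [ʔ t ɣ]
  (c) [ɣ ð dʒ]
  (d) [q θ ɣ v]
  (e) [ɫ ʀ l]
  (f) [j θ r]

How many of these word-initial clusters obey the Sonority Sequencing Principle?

3

(a) 1-3-5 → obeys
(b) 1-1-3 → obeys
(c) 3-3-2 → violates
(d) 1-3-3-3 → obeys
(e) 5-6-5 → violates
(f) 7-3-6 → violates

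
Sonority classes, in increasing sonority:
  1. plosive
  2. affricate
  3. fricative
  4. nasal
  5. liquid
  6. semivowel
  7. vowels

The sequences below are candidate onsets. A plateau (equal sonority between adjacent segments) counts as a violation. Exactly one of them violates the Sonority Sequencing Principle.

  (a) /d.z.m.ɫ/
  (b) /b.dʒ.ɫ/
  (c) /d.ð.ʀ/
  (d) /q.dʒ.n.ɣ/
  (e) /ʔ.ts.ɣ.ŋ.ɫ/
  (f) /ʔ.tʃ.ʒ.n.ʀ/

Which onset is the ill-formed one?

(a) /d.z.m.ɫ/: profile 1-3-4-5 — obeys.
(b) /b.dʒ.ɫ/: profile 1-2-5 — obeys.
(c) /d.ð.ʀ/: profile 1-3-5 — obeys.
(d) /q.dʒ.n.ɣ/: profile 1-2-4-3 — violates.
(e) /ʔ.ts.ɣ.ŋ.ɫ/: profile 1-2-3-4-5 — obeys.
(f) /ʔ.tʃ.ʒ.n.ʀ/: profile 1-2-3-4-5 — obeys.

d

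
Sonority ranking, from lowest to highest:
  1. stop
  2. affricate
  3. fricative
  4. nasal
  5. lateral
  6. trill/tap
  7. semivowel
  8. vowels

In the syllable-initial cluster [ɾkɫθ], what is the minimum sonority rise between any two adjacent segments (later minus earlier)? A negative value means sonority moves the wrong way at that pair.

-5

/ɾ/: trill/tap = 6.
/k/: stop = 1.
/ɫ/: lateral = 5.
/θ/: fricative = 3.
/ɾ/→/k/: change -5.
/k/→/ɫ/: change +4.
/ɫ/→/θ/: change -2.
Minimum = -5.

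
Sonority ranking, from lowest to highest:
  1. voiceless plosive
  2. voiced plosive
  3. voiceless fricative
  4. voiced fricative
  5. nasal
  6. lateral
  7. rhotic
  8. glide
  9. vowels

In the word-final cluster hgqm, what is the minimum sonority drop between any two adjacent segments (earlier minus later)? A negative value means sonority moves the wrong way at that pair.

/h/ — voiceless fricative, sonority 3.
/g/ — voiced plosive, sonority 2.
/q/ — voiceless plosive, sonority 1.
/m/ — nasal, sonority 5.
/h/→/g/: change +1.
/g/→/q/: change +1.
/q/→/m/: change -4.
Minimum = -4.

-4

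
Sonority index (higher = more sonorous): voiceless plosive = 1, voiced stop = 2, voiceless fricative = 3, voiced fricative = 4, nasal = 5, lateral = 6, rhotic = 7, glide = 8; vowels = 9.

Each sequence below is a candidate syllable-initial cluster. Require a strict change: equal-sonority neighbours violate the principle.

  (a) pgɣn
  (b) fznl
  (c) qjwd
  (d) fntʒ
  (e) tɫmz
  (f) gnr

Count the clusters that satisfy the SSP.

3

(a) pgɣn: profile 1-2-4-5 — obeys.
(b) fznl: profile 3-4-5-6 — obeys.
(c) qjwd: profile 1-8-8-2 — violates.
(d) fntʒ: profile 3-5-1-4 — violates.
(e) tɫmz: profile 1-6-5-4 — violates.
(f) gnr: profile 2-5-7 — obeys.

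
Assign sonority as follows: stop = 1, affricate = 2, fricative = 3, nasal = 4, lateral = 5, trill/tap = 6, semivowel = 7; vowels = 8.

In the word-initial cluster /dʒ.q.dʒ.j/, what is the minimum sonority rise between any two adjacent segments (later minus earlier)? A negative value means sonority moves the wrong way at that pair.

-1

/dʒ/ is an affricate (sonority 2).
/q/ is a stop (sonority 1).
/dʒ/ is an affricate (sonority 2).
/j/ is a semivowel (sonority 7).
/dʒ/→/q/: change -1.
/q/→/dʒ/: change +1.
/dʒ/→/j/: change +5.
Minimum = -1.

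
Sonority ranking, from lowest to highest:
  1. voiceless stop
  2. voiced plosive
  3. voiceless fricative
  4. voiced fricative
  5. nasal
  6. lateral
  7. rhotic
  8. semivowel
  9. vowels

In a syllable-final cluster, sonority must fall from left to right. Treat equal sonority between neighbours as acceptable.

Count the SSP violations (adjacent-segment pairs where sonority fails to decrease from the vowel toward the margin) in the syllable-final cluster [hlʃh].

/h/ — voiceless fricative, sonority 3.
/l/ — lateral, sonority 6.
/ʃ/ — voiceless fricative, sonority 3.
/h/ — voiceless fricative, sonority 3.
/h/→/l/: 3→6 (does not fall) — violation.
/l/→/ʃ/: 6→3 (falls) — ok.
/ʃ/→/h/: 3→3 (plateau, allowed) — ok.

1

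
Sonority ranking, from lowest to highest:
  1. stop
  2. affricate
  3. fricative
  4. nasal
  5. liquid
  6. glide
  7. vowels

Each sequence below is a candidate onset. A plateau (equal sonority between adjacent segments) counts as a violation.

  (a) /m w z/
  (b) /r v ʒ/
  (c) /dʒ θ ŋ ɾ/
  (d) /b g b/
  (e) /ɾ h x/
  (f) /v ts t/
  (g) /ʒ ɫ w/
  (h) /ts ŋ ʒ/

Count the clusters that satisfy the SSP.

(a) sonority 4-6-3: ill-formed.
(b) sonority 5-3-3: ill-formed.
(c) sonority 2-3-4-5: well-formed.
(d) sonority 1-1-1: ill-formed.
(e) sonority 5-3-3: ill-formed.
(f) sonority 3-2-1: ill-formed.
(g) sonority 3-5-6: well-formed.
(h) sonority 2-4-3: ill-formed.

2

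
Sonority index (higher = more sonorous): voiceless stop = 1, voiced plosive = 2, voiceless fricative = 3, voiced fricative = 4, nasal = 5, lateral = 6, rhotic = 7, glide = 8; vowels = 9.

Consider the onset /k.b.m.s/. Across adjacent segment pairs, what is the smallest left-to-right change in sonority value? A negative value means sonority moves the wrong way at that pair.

-2

/k/ — voiceless stop, sonority 1.
/b/ — voiced plosive, sonority 2.
/m/ — nasal, sonority 5.
/s/ — voiceless fricative, sonority 3.
/k/→/b/: change +1.
/b/→/m/: change +3.
/m/→/s/: change -2.
Minimum = -2.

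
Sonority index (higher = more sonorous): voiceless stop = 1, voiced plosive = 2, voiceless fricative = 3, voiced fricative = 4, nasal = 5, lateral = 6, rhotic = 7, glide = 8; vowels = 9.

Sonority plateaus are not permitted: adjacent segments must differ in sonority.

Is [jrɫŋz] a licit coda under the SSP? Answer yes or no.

/j/ is a glide (sonority 8).
/r/ is a rhotic (sonority 7).
/ɫ/ is a lateral (sonority 6).
/ŋ/ is a nasal (sonority 5).
/z/ is a voiced fricative (sonority 4).
The profile 8-7-6-5-4 strictly falls, so the coda satisfies the SSP.

yes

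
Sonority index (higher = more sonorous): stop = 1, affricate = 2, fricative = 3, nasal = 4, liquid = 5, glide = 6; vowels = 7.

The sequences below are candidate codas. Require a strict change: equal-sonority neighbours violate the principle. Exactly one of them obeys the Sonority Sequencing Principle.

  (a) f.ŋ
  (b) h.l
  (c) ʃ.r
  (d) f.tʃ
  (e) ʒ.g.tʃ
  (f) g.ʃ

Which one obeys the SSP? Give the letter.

(a) 3-4 → violates
(b) 3-5 → violates
(c) 3-5 → violates
(d) 3-2 → obeys
(e) 3-1-2 → violates
(f) 1-3 → violates

d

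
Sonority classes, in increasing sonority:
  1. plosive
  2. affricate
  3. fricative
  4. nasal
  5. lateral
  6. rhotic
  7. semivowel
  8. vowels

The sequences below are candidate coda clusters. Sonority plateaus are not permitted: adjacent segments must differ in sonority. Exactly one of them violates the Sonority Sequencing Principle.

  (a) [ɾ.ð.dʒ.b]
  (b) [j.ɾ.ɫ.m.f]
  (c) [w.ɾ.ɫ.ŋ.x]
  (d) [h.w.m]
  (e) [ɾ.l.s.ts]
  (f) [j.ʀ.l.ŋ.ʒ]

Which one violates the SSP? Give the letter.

d

(a) [ɾ.ð.dʒ.b]: profile 6-3-2-1 — obeys.
(b) [j.ɾ.ɫ.m.f]: profile 7-6-5-4-3 — obeys.
(c) [w.ɾ.ɫ.ŋ.x]: profile 7-6-5-4-3 — obeys.
(d) [h.w.m]: profile 3-7-4 — violates.
(e) [ɾ.l.s.ts]: profile 6-5-3-2 — obeys.
(f) [j.ʀ.l.ŋ.ʒ]: profile 7-6-5-4-3 — obeys.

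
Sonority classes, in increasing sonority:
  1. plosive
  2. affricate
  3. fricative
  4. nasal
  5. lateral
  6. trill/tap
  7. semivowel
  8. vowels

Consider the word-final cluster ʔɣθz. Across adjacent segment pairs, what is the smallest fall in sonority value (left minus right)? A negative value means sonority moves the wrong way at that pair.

-2

/ʔ/ — plosive, sonority 1.
/ɣ/ — fricative, sonority 3.
/θ/ — fricative, sonority 3.
/z/ — fricative, sonority 3.
/ʔ/→/ɣ/: change -2.
/ɣ/→/θ/: change +0.
/θ/→/z/: change +0.
Minimum = -2.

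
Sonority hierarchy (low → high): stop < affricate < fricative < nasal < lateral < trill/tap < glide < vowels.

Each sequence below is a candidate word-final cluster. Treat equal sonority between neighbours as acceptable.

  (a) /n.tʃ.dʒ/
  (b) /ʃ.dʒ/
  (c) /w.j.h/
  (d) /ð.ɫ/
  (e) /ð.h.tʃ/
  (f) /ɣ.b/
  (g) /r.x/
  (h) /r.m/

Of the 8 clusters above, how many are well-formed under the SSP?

7

(a) sonority 4-2-2: well-formed.
(b) sonority 3-2: well-formed.
(c) sonority 7-7-3: well-formed.
(d) sonority 3-5: ill-formed.
(e) sonority 3-3-2: well-formed.
(f) sonority 3-1: well-formed.
(g) sonority 6-3: well-formed.
(h) sonority 6-4: well-formed.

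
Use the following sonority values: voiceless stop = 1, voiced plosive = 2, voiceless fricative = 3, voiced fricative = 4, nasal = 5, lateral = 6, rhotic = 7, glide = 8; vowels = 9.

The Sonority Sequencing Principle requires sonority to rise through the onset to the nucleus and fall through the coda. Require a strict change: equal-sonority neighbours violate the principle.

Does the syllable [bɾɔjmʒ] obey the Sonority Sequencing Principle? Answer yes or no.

Onset: /b/ is a voiced plosive (sonority 2), /ɾ/ is a rhotic (sonority 7); then the nucleus /ɔ/ (sonority 9).
Onset profile 2-7-9 — rises to the nucleus.
Coda: /j/ is a glide (sonority 8), /m/ is a nasal (sonority 5), /ʒ/ is a voiced fricative (sonority 4).
Coda profile 9-8-5-4 — falls from the nucleus.

yes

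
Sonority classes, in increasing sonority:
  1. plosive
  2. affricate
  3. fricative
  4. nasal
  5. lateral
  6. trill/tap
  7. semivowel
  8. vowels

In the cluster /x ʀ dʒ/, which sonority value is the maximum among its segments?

/x/ — fricative, sonority 3.
/ʀ/ — trill/tap, sonority 6.
/dʒ/ — affricate, sonority 2.
The maximum is 6.

6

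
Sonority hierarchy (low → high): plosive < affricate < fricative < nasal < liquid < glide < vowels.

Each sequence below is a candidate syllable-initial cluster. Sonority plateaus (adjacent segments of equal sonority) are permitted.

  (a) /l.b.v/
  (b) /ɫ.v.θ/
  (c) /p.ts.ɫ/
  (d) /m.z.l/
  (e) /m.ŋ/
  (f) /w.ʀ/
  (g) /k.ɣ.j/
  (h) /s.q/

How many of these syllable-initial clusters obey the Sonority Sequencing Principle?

(a) 5-1-3 → violates
(b) 5-3-3 → violates
(c) 1-2-5 → obeys
(d) 4-3-5 → violates
(e) 4-4 → obeys
(f) 6-5 → violates
(g) 1-3-6 → obeys
(h) 3-1 → violates

3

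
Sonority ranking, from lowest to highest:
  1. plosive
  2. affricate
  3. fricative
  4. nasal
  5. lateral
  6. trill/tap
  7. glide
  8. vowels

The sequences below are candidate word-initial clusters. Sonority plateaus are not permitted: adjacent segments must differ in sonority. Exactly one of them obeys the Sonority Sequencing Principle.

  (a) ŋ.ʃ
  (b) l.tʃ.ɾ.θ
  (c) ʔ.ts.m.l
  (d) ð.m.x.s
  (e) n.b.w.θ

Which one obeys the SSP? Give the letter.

(a) 4-3 → violates
(b) 5-2-6-3 → violates
(c) 1-2-4-5 → obeys
(d) 3-4-3-3 → violates
(e) 4-1-7-3 → violates

c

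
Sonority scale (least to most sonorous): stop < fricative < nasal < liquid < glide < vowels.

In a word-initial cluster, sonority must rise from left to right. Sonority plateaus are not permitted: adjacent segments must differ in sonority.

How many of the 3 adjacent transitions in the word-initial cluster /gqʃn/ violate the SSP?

/g/: stop = 1.
/q/: stop = 1.
/ʃ/: fricative = 2.
/n/: nasal = 3.
/g/→/q/: 1→1 (plateau) — violation.
/q/→/ʃ/: 1→2 (rises) — ok.
/ʃ/→/n/: 2→3 (rises) — ok.

1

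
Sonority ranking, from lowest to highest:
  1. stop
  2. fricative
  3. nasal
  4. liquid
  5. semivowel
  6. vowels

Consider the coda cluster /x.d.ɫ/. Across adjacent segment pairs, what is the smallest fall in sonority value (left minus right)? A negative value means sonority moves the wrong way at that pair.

/x/ — fricative, sonority 2.
/d/ — stop, sonority 1.
/ɫ/ — liquid, sonority 4.
/x/→/d/: change +1.
/d/→/ɫ/: change -3.
Minimum = -3.

-3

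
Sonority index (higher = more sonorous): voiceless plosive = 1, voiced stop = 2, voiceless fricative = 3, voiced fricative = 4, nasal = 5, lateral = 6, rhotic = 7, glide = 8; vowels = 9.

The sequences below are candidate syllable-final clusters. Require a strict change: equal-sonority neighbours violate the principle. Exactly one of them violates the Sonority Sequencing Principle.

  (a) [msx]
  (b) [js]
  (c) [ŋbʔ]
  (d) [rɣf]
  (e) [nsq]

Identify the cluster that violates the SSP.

a

(a) sonority 5-3-3: ill-formed.
(b) sonority 8-3: well-formed.
(c) sonority 5-2-1: well-formed.
(d) sonority 7-4-3: well-formed.
(e) sonority 5-3-1: well-formed.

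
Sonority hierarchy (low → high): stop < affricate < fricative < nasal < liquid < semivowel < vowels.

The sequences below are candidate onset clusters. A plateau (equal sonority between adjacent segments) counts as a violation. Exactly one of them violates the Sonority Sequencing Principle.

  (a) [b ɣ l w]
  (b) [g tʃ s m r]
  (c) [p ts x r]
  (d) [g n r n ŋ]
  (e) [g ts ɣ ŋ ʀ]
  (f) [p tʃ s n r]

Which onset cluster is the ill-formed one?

d

(a) sonority 1-3-5-6: well-formed.
(b) sonority 1-2-3-4-5: well-formed.
(c) sonority 1-2-3-5: well-formed.
(d) sonority 1-4-5-4-4: ill-formed.
(e) sonority 1-2-3-4-5: well-formed.
(f) sonority 1-2-3-4-5: well-formed.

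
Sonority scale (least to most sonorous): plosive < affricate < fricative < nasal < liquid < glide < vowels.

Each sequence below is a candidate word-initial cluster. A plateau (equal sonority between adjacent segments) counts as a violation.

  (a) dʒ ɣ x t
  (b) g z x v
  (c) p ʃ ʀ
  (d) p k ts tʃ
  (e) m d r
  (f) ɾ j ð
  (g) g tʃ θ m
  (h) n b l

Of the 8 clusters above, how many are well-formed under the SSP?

2

(a) 2-3-3-1 → violates
(b) 1-3-3-3 → violates
(c) 1-3-5 → obeys
(d) 1-1-2-2 → violates
(e) 4-1-5 → violates
(f) 5-6-3 → violates
(g) 1-2-3-4 → obeys
(h) 4-1-5 → violates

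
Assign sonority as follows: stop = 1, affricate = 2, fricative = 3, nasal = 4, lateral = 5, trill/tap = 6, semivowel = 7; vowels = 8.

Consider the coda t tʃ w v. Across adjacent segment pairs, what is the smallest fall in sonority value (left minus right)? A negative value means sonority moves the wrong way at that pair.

/t/ — stop, sonority 1.
/tʃ/ — affricate, sonority 2.
/w/ — semivowel, sonority 7.
/v/ — fricative, sonority 3.
/t/→/tʃ/: change -1.
/tʃ/→/w/: change -5.
/w/→/v/: change +4.
Minimum = -5.

-5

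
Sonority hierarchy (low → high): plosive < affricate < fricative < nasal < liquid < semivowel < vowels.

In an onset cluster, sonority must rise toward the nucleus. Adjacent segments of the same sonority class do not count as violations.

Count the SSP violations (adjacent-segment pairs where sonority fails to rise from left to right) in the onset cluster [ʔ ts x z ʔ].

1

/ʔ/: plosive = 1.
/ts/: affricate = 2.
/x/: fricative = 3.
/z/: fricative = 3.
/ʔ/: plosive = 1.
/ʔ/→/ts/: 1→2 (rises) — ok.
/ts/→/x/: 2→3 (rises) — ok.
/x/→/z/: 3→3 (plateau, allowed) — ok.
/z/→/ʔ/: 3→1 (does not rise) — violation.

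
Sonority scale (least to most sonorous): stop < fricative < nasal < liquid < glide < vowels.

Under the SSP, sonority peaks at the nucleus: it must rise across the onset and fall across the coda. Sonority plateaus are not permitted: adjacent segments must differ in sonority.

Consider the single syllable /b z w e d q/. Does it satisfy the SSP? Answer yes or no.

Onset: /b/ is a stop (sonority 1), /z/ is a fricative (sonority 2), /w/ is a glide (sonority 5); then the nucleus /e/ (sonority 6).
Onset profile 1-2-5-6 — rises to the nucleus.
Coda: /d/ is a stop (sonority 1), /q/ is a stop (sonority 1).
Coda profile 6-1-1 — does not strictly fall throughout.

no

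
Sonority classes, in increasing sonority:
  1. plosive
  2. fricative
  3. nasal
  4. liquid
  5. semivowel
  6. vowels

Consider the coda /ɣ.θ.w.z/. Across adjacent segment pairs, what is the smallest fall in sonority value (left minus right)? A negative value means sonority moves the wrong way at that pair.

/ɣ/: fricative = 2.
/θ/: fricative = 2.
/w/: semivowel = 5.
/z/: fricative = 2.
/ɣ/→/θ/: change +0.
/θ/→/w/: change -3.
/w/→/z/: change +3.
Minimum = -3.

-3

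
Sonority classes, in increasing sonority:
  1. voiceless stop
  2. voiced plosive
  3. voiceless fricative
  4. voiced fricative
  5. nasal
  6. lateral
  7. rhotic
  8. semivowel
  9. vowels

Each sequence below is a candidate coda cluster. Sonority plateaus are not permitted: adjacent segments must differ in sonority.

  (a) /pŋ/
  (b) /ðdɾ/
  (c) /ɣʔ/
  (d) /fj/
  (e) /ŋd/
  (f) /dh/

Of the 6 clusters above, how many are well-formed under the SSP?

(a) sonority 1-5: ill-formed.
(b) sonority 4-2-7: ill-formed.
(c) sonority 4-1: well-formed.
(d) sonority 3-8: ill-formed.
(e) sonority 5-2: well-formed.
(f) sonority 2-3: ill-formed.

2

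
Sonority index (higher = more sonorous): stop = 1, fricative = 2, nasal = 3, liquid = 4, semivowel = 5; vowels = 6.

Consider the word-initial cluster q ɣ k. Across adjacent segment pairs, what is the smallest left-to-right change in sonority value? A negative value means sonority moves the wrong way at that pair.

-1

/q/ is a stop (sonority 1).
/ɣ/ is a fricative (sonority 2).
/k/ is a stop (sonority 1).
/q/→/ɣ/: change +1.
/ɣ/→/k/: change -1.
Minimum = -1.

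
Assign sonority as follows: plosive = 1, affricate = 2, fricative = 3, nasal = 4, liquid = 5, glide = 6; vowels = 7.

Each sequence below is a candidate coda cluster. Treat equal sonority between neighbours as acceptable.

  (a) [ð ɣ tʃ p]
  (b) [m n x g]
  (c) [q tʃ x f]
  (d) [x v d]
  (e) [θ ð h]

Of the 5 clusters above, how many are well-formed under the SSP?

4

(a) [ð ɣ tʃ p]: profile 3-3-2-1 — obeys.
(b) [m n x g]: profile 4-4-3-1 — obeys.
(c) [q tʃ x f]: profile 1-2-3-3 — violates.
(d) [x v d]: profile 3-3-1 — obeys.
(e) [θ ð h]: profile 3-3-3 — obeys.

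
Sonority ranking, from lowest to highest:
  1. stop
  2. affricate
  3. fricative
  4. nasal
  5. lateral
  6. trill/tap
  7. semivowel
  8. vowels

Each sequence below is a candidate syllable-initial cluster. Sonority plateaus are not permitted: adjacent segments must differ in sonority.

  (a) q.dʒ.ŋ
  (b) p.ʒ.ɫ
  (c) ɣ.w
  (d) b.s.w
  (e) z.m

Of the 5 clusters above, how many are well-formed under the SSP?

(a) sonority 1-2-4: well-formed.
(b) sonority 1-3-5: well-formed.
(c) sonority 3-7: well-formed.
(d) sonority 1-3-7: well-formed.
(e) sonority 3-4: well-formed.

5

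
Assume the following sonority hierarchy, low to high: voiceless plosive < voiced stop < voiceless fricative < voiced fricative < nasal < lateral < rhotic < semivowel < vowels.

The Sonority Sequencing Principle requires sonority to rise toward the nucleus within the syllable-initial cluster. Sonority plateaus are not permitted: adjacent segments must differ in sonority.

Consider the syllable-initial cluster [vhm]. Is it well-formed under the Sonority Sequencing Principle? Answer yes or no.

/v/ is a voiced fricative (sonority 4).
/h/ is a voiceless fricative (sonority 3).
/m/ is a nasal (sonority 5).
The profile is 4-3-5. Between /v/ (4) and /h/ (3) sonority does not rise, so the cluster violates the SSP.

no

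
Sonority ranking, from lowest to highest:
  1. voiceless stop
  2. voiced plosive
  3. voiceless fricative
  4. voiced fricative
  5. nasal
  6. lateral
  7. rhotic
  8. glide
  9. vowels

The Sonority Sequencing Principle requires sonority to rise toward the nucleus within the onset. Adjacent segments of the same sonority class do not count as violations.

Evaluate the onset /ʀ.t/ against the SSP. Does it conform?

no

/ʀ/ — rhotic, sonority 7.
/t/ — voiceless stop, sonority 1.
The profile is 7-1. Between /ʀ/ (7) and /t/ (1) sonority does not rise, so the cluster violates the SSP.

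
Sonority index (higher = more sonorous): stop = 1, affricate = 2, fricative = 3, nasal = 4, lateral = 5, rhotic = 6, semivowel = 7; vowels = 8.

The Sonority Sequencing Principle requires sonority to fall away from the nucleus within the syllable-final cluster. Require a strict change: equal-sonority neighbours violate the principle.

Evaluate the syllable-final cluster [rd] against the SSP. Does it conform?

yes

/r/ — rhotic, sonority 6.
/d/ — stop, sonority 1.
The profile 6-1 strictly falls, so the syllable-final cluster satisfies the SSP.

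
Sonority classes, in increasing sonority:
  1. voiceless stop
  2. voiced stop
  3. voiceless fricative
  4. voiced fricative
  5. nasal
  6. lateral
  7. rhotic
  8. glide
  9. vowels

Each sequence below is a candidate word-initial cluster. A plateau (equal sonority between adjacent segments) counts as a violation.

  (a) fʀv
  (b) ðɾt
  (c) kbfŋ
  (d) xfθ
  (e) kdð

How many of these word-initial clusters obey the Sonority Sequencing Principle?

(a) sonority 3-7-4: ill-formed.
(b) sonority 4-7-1: ill-formed.
(c) sonority 1-2-3-5: well-formed.
(d) sonority 3-3-3: ill-formed.
(e) sonority 1-2-4: well-formed.

2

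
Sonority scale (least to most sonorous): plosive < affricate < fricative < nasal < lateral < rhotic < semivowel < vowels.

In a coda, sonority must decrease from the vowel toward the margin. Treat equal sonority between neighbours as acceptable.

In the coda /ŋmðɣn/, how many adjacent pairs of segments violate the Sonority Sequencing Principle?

/ŋ/ — nasal, sonority 4.
/m/ — nasal, sonority 4.
/ð/ — fricative, sonority 3.
/ɣ/ — fricative, sonority 3.
/n/ — nasal, sonority 4.
/ŋ/→/m/: 4→4 (plateau, allowed) — ok.
/m/→/ð/: 4→3 (falls) — ok.
/ð/→/ɣ/: 3→3 (plateau, allowed) — ok.
/ɣ/→/n/: 3→4 (does not fall) — violation.

1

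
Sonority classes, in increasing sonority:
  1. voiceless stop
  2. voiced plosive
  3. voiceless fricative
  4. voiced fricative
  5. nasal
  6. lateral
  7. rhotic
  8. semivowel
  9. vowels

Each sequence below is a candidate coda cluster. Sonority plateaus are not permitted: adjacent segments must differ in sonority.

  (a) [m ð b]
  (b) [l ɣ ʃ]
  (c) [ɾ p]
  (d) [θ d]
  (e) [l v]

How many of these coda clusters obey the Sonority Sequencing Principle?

(a) 5-4-2 → obeys
(b) 6-4-3 → obeys
(c) 7-1 → obeys
(d) 3-2 → obeys
(e) 6-4 → obeys

5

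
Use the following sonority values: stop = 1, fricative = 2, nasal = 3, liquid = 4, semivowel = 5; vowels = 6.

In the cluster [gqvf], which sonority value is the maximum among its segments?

/g/ is a stop (sonority 1).
/q/ is a stop (sonority 1).
/v/ is a fricative (sonority 2).
/f/ is a fricative (sonority 2).
The maximum is 2.

2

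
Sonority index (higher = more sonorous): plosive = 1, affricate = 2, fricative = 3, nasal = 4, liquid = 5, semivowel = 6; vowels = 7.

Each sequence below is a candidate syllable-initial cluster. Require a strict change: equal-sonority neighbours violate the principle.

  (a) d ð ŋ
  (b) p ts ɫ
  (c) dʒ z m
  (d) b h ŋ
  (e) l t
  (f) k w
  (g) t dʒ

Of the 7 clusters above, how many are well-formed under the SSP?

6

(a) d ð ŋ: profile 1-3-4 — obeys.
(b) p ts ɫ: profile 1-2-5 — obeys.
(c) dʒ z m: profile 2-3-4 — obeys.
(d) b h ŋ: profile 1-3-4 — obeys.
(e) l t: profile 5-1 — violates.
(f) k w: profile 1-6 — obeys.
(g) t dʒ: profile 1-2 — obeys.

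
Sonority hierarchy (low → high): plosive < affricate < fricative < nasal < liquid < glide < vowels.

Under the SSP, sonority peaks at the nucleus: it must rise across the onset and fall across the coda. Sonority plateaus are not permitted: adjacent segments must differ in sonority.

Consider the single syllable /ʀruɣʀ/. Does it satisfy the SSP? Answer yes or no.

Onset: /ʀ/ is a liquid (sonority 5), /r/ is a liquid (sonority 5); then the nucleus /u/ (sonority 7).
Onset profile 5-5-7 — does not strictly rise throughout.
Coda: /ɣ/ is a fricative (sonority 3), /ʀ/ is a liquid (sonority 5).
Coda profile 7-3-5 — does not strictly fall throughout.

no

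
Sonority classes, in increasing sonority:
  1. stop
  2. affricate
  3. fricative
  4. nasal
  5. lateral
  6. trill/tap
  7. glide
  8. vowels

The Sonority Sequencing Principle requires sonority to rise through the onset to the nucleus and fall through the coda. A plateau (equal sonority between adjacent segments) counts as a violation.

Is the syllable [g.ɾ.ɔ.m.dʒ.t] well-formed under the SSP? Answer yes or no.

Onset: /g/ is a stop (sonority 1), /ɾ/ is a trill/tap (sonority 6); then the nucleus /ɔ/ (sonority 8).
Onset profile 1-6-8 — rises to the nucleus.
Coda: /m/ is a nasal (sonority 4), /dʒ/ is an affricate (sonority 2), /t/ is a stop (sonority 1).
Coda profile 8-4-2-1 — falls from the nucleus.

yes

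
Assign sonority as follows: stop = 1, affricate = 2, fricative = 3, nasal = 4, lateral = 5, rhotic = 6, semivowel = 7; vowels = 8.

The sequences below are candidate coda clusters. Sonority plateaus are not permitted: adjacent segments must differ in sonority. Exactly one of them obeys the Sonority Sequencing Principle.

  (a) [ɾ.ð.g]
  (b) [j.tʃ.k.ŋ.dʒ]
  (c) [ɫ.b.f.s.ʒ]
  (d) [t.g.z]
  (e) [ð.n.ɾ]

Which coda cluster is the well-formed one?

a

(a) 6-3-1 → obeys
(b) 7-2-1-4-2 → violates
(c) 5-1-3-3-3 → violates
(d) 1-1-3 → violates
(e) 3-4-6 → violates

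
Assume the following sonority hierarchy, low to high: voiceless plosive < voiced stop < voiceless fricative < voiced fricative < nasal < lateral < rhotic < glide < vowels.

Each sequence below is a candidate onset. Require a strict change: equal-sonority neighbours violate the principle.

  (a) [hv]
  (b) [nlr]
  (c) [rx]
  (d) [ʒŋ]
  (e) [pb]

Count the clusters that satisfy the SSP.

4

(a) 3-4 → obeys
(b) 5-6-7 → obeys
(c) 7-3 → violates
(d) 4-5 → obeys
(e) 1-2 → obeys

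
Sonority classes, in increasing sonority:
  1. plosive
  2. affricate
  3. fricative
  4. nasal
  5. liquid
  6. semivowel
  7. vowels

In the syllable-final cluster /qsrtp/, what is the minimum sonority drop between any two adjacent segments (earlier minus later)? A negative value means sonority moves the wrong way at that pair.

/q/ is a plosive (sonority 1).
/s/ is a fricative (sonority 3).
/r/ is a liquid (sonority 5).
/t/ is a plosive (sonority 1).
/p/ is a plosive (sonority 1).
/q/→/s/: change -2.
/s/→/r/: change -2.
/r/→/t/: change +4.
/t/→/p/: change +0.
Minimum = -2.

-2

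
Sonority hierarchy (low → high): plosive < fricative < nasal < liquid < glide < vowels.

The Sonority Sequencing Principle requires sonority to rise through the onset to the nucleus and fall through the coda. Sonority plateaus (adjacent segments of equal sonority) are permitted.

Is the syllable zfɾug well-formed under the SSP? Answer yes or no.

Onset: /z/ is a fricative (sonority 2), /f/ is a fricative (sonority 2), /ɾ/ is a liquid (sonority 4); then the nucleus /u/ (sonority 6).
Onset profile 2-2-4-6 — rises to the nucleus.
Coda: /g/ is a plosive (sonority 1).
Coda profile 6-1 — falls from the nucleus.

yes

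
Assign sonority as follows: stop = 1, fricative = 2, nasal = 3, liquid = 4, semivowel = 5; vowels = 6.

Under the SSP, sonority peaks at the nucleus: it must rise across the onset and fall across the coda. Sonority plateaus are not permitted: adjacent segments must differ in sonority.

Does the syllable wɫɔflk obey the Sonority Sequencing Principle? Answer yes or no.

no

Onset: /w/ is a semivowel (sonority 5), /ɫ/ is a liquid (sonority 4); then the nucleus /ɔ/ (sonority 6).
Onset profile 5-4-6 — does not strictly rise throughout.
Coda: /f/ is a fricative (sonority 2), /l/ is a liquid (sonority 4), /k/ is a stop (sonority 1).
Coda profile 6-2-4-1 — does not strictly fall throughout.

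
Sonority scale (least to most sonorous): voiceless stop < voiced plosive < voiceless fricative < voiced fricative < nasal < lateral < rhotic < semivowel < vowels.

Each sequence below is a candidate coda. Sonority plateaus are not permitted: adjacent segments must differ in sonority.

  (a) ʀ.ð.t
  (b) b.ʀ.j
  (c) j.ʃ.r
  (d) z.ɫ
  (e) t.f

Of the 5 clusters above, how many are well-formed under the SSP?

1

(a) sonority 7-4-1: well-formed.
(b) sonority 2-7-8: ill-formed.
(c) sonority 8-3-7: ill-formed.
(d) sonority 4-6: ill-formed.
(e) sonority 1-3: ill-formed.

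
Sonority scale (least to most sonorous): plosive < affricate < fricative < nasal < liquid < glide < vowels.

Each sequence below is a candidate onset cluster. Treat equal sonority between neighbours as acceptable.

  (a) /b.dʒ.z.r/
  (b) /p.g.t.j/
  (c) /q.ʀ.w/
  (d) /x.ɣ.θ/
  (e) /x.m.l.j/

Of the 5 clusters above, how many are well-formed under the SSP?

(a) 1-2-3-5 → obeys
(b) 1-1-1-6 → obeys
(c) 1-5-6 → obeys
(d) 3-3-3 → obeys
(e) 3-4-5-6 → obeys

5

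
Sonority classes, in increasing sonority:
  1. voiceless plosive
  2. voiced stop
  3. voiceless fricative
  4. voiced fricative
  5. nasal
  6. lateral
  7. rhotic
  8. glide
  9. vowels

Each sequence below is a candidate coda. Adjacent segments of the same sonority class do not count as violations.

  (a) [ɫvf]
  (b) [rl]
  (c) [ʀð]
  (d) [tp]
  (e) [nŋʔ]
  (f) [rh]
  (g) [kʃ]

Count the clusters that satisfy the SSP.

(a) 6-4-3 → obeys
(b) 7-6 → obeys
(c) 7-4 → obeys
(d) 1-1 → obeys
(e) 5-5-1 → obeys
(f) 7-3 → obeys
(g) 1-3 → violates

6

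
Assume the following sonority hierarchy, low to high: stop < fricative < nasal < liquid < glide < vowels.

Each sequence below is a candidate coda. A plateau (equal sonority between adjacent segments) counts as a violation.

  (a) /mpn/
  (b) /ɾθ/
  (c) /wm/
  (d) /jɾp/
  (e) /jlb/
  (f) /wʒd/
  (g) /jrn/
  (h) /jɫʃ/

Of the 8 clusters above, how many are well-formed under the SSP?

7

(a) /mpn/: profile 3-1-3 — violates.
(b) /ɾθ/: profile 4-2 — obeys.
(c) /wm/: profile 5-3 — obeys.
(d) /jɾp/: profile 5-4-1 — obeys.
(e) /jlb/: profile 5-4-1 — obeys.
(f) /wʒd/: profile 5-2-1 — obeys.
(g) /jrn/: profile 5-4-3 — obeys.
(h) /jɫʃ/: profile 5-4-2 — obeys.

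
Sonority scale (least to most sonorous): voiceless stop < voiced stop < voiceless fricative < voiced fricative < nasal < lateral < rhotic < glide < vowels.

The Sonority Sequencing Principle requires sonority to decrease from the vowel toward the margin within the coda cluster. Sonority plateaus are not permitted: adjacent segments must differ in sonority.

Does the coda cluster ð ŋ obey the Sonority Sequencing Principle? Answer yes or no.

no

/ð/ is a voiced fricative (sonority 4).
/ŋ/ is a nasal (sonority 5).
The profile is 4-5. Between /ð/ (4) and /ŋ/ (5) sonority does not fall, so the cluster violates the SSP.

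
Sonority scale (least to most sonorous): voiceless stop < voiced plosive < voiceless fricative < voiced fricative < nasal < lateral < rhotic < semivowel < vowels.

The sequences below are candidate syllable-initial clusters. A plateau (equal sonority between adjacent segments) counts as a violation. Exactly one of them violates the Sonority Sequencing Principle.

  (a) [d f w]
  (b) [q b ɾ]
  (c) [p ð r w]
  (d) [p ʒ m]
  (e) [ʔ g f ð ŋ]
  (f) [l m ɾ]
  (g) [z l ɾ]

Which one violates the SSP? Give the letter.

f

(a) sonority 2-3-8: well-formed.
(b) sonority 1-2-7: well-formed.
(c) sonority 1-4-7-8: well-formed.
(d) sonority 1-4-5: well-formed.
(e) sonority 1-2-3-4-5: well-formed.
(f) sonority 6-5-7: ill-formed.
(g) sonority 4-6-7: well-formed.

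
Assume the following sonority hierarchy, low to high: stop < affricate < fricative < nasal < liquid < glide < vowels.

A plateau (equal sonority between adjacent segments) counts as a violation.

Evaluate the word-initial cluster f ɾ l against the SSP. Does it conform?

/f/: fricative = 3.
/ɾ/: liquid = 5.
/l/: liquid = 5.
The profile is 3-5-5. Between /ɾ/ (5) and /l/ (5) sonority does not rise, so the cluster violates the SSP.

no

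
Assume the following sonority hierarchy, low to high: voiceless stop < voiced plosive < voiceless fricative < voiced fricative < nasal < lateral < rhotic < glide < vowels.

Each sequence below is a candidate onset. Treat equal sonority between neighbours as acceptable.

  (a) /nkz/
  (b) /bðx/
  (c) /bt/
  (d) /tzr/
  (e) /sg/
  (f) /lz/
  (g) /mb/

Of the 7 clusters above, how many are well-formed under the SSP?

(a) 5-1-4 → violates
(b) 2-4-3 → violates
(c) 2-1 → violates
(d) 1-4-7 → obeys
(e) 3-2 → violates
(f) 6-4 → violates
(g) 5-2 → violates

1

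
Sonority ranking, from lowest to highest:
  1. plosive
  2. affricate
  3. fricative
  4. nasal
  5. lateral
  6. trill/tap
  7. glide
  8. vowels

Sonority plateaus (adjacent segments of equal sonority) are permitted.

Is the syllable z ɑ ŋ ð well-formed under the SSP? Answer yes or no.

Onset: /z/ is a fricative (sonority 3); then the nucleus /ɑ/ (sonority 8).
Onset profile 3-8 — rises to the nucleus.
Coda: /ŋ/ is a nasal (sonority 4), /ð/ is a fricative (sonority 3).
Coda profile 8-4-3 — falls from the nucleus.

yes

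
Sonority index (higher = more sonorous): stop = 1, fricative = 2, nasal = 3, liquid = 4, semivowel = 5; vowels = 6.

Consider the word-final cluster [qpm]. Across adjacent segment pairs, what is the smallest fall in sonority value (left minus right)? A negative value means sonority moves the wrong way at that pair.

/q/ is a stop (sonority 1).
/p/ is a stop (sonority 1).
/m/ is a nasal (sonority 3).
/q/→/p/: change +0.
/p/→/m/: change -2.
Minimum = -2.

-2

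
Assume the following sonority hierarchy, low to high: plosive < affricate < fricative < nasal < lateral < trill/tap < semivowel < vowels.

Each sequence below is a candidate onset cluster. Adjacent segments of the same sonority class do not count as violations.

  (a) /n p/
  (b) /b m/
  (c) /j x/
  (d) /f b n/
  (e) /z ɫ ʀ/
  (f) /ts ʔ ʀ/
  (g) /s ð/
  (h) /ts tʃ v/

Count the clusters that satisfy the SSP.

(a) sonority 4-1: ill-formed.
(b) sonority 1-4: well-formed.
(c) sonority 7-3: ill-formed.
(d) sonority 3-1-4: ill-formed.
(e) sonority 3-5-6: well-formed.
(f) sonority 2-1-6: ill-formed.
(g) sonority 3-3: well-formed.
(h) sonority 2-2-3: well-formed.

4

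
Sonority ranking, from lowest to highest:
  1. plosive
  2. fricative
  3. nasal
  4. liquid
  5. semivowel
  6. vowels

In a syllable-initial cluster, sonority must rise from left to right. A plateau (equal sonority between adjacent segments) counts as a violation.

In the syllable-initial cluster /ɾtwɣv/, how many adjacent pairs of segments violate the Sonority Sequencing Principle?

3

/ɾ/ — liquid, sonority 4.
/t/ — plosive, sonority 1.
/w/ — semivowel, sonority 5.
/ɣ/ — fricative, sonority 2.
/v/ — fricative, sonority 2.
/ɾ/→/t/: 4→1 (does not rise) — violation.
/t/→/w/: 1→5 (rises) — ok.
/w/→/ɣ/: 5→2 (does not rise) — violation.
/ɣ/→/v/: 2→2 (plateau) — violation.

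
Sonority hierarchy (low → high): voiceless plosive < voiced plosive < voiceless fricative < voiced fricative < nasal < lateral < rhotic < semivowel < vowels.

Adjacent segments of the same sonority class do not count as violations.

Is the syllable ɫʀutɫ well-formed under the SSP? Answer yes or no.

Onset: /ɫ/ is a lateral (sonority 6), /ʀ/ is a rhotic (sonority 7); then the nucleus /u/ (sonority 9).
Onset profile 6-7-9 — rises to the nucleus.
Coda: /t/ is a voiceless plosive (sonority 1), /ɫ/ is a lateral (sonority 6).
Coda profile 9-1-6 — does not fall throughout.

no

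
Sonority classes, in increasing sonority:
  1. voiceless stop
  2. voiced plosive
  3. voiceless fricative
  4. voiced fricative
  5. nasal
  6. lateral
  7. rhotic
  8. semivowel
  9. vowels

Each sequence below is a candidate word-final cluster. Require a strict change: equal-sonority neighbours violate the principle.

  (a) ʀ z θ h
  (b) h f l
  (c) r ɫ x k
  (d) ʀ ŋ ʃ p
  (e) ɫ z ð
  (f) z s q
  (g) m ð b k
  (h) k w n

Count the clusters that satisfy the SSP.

4

(a) 7-4-3-3 → violates
(b) 3-3-6 → violates
(c) 7-6-3-1 → obeys
(d) 7-5-3-1 → obeys
(e) 6-4-4 → violates
(f) 4-3-1 → obeys
(g) 5-4-2-1 → obeys
(h) 1-8-5 → violates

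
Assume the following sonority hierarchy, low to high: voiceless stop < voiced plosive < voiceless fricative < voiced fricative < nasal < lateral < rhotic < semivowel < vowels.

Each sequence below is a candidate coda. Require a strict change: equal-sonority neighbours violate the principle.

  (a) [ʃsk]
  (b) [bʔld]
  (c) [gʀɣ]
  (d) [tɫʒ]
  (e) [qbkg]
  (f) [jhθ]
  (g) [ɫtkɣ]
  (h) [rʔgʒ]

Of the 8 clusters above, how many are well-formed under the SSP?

(a) [ʃsk]: profile 3-3-1 — violates.
(b) [bʔld]: profile 2-1-6-2 — violates.
(c) [gʀɣ]: profile 2-7-4 — violates.
(d) [tɫʒ]: profile 1-6-4 — violates.
(e) [qbkg]: profile 1-2-1-2 — violates.
(f) [jhθ]: profile 8-3-3 — violates.
(g) [ɫtkɣ]: profile 6-1-1-4 — violates.
(h) [rʔgʒ]: profile 7-1-2-4 — violates.

0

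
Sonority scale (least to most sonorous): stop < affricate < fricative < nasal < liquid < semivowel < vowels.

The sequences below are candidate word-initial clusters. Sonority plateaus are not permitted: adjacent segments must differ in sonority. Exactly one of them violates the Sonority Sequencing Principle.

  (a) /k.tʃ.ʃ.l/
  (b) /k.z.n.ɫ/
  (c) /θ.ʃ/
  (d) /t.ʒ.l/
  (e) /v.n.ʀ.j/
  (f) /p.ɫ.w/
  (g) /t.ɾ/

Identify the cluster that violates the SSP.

c

(a) 1-2-3-5 → obeys
(b) 1-3-4-5 → obeys
(c) 3-3 → violates
(d) 1-3-5 → obeys
(e) 3-4-5-6 → obeys
(f) 1-5-6 → obeys
(g) 1-5 → obeys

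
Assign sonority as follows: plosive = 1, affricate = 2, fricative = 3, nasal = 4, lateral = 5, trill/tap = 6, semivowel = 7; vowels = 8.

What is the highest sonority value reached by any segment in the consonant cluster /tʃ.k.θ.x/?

3

/tʃ/: affricate = 2.
/k/: plosive = 1.
/θ/: fricative = 3.
/x/: fricative = 3.
The maximum is 3.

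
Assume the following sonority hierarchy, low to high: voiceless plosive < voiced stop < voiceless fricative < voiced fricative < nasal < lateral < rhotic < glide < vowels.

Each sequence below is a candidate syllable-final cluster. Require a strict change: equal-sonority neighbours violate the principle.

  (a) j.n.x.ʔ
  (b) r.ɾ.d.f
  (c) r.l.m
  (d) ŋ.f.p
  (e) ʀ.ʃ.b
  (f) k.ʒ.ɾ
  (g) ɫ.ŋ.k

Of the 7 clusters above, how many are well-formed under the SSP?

(a) j.n.x.ʔ: profile 8-5-3-1 — obeys.
(b) r.ɾ.d.f: profile 7-7-2-3 — violates.
(c) r.l.m: profile 7-6-5 — obeys.
(d) ŋ.f.p: profile 5-3-1 — obeys.
(e) ʀ.ʃ.b: profile 7-3-2 — obeys.
(f) k.ʒ.ɾ: profile 1-4-7 — violates.
(g) ɫ.ŋ.k: profile 6-5-1 — obeys.

5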